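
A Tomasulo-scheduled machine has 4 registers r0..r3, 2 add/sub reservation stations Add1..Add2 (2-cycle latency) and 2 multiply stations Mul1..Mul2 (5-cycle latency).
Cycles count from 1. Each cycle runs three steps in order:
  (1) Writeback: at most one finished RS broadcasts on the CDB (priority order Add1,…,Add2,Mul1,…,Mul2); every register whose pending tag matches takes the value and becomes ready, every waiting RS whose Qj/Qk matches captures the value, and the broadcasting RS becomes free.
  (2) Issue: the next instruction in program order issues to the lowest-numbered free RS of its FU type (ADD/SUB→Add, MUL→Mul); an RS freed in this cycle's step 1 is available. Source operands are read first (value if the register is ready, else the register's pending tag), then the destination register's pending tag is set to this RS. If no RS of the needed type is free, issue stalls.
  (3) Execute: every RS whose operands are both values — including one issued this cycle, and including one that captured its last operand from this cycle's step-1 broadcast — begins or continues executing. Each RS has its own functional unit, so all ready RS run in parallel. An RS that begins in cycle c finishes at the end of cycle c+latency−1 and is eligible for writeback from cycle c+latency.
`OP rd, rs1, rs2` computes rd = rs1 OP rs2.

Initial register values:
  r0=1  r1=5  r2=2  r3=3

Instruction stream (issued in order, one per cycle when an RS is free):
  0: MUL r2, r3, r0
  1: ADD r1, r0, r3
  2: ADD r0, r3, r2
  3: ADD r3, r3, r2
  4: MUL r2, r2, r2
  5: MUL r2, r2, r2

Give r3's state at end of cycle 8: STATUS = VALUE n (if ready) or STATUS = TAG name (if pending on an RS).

c1: issue MUL r2<-Mul1 | r0:1,r1:5,r2:Mul1,r3:3
c2: issue ADD r1<-Add1 | r0:1,r1:Add1,r2:Mul1,r3:3
c3: issue ADD r0<-Add2 | r0:Add2,r1:Add1,r2:Mul1,r3:3
c4: CDB Add1=4; issue ADD r3<-Add1 | r0:Add2,r1:4,r2:Mul1,r3:Add1
c5: issue MUL r2<-Mul2 | r0:Add2,r1:4,r2:Mul2,r3:Add1
c6: CDB Mul1=3; issue MUL r2<-Mul1 | r0:Add2,r1:4,r2:Mul1,r3:Add1
c7: - | r0:Add2,r1:4,r2:Mul1,r3:Add1
c8: CDB Add1=6 | r0:Add2,r1:4,r2:Mul1,r3:6

STATUS = VALUE 6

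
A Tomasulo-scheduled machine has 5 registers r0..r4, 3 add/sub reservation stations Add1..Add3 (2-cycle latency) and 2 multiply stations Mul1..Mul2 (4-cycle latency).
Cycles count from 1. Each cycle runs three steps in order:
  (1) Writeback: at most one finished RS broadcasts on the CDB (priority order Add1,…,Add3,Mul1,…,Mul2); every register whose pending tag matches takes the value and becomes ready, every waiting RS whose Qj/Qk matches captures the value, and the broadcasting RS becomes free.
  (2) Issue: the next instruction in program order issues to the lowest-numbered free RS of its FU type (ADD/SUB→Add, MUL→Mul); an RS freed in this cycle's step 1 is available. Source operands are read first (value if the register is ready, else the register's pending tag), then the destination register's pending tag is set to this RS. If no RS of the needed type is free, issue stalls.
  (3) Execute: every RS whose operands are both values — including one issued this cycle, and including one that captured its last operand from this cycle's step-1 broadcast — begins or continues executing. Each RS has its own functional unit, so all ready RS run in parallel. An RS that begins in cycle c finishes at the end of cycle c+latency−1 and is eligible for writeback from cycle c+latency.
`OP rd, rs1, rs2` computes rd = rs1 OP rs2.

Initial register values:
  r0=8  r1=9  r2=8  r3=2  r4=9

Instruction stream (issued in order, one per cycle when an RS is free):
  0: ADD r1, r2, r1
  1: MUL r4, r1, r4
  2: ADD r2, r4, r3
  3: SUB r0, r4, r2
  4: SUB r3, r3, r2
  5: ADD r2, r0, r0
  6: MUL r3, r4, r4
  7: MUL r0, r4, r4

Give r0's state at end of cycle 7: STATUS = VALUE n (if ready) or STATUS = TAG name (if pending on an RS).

cycle 1: issue ADD r1<-Add1 // r0:8,r1:Add1,r2:8,r3:2,r4:9
cycle 2: issue MUL r4<-Mul1 // r0:8,r1:Add1,r2:8,r3:2,r4:Mul1
cycle 3: CDB Add1=17; issue ADD r2<-Add1 // r0:8,r1:17,r2:Add1,r3:2,r4:Mul1
cycle 4: issue SUB r0<-Add2 // r0:Add2,r1:17,r2:Add1,r3:2,r4:Mul1
cycle 5: issue SUB r3<-Add3 // r0:Add2,r1:17,r2:Add1,r3:Add3,r4:Mul1
cycle 6: stall // r0:Add2,r1:17,r2:Add1,r3:Add3,r4:Mul1
cycle 7: CDB Mul1=153; stall // r0:Add2,r1:17,r2:Add1,r3:Add3,r4:153

STATUS = TAG Add2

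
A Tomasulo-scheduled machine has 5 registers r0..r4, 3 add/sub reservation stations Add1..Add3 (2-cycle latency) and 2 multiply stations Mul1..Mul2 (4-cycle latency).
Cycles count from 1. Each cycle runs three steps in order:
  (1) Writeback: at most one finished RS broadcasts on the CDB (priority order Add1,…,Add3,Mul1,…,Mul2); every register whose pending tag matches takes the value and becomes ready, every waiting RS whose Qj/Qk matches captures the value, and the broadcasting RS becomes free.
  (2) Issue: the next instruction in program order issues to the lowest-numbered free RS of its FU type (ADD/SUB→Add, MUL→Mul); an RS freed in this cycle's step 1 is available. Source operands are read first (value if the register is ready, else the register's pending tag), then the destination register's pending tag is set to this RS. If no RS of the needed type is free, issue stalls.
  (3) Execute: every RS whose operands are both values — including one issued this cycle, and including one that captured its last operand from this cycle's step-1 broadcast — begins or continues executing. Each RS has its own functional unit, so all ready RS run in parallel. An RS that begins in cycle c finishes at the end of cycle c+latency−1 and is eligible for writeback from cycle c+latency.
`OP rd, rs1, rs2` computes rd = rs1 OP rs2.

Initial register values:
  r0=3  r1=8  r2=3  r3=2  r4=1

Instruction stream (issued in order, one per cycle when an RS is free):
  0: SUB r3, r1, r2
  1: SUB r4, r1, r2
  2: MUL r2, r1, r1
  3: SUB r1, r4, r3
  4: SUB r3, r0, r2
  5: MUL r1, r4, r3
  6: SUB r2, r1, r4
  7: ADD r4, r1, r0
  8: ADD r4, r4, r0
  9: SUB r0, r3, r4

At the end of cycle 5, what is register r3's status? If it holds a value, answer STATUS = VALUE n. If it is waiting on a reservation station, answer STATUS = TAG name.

STATUS = TAG Add2

  c1: issue SUB r3<-Add1  regs: r0:3,r1:8,r2:3,r3:Add1,r4:1
  c2: issue SUB r4<-Add2  regs: r0:3,r1:8,r2:3,r3:Add1,r4:Add2
  c3: CDB Add1=5; issue MUL r2<-Mul1  regs: r0:3,r1:8,r2:Mul1,r3:5,r4:Add2
  c4: CDB Add2=5; issue SUB r1<-Add1  regs: r0:3,r1:Add1,r2:Mul1,r3:5,r4:5
  c5: issue SUB r3<-Add2  regs: r0:3,r1:Add1,r2:Mul1,r3:Add2,r4:5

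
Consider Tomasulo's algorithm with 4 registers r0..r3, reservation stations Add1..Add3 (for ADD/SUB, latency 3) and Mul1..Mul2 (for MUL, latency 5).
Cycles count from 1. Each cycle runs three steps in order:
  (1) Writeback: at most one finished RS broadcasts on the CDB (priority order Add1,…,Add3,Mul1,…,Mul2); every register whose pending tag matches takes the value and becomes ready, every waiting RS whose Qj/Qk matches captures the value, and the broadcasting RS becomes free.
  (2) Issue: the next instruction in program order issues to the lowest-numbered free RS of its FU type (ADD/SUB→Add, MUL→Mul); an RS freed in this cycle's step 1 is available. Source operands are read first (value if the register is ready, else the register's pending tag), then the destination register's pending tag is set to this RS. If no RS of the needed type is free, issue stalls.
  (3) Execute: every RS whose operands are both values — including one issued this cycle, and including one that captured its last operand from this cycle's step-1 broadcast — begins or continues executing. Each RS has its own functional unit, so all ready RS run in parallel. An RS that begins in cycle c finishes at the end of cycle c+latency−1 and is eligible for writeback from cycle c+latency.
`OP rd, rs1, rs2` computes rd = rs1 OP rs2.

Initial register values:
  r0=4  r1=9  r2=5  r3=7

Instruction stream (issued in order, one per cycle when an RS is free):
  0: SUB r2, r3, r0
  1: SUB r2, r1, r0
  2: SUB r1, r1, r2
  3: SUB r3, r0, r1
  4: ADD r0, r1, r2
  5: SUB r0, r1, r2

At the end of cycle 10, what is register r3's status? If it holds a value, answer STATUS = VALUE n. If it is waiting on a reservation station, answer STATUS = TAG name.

STATUS = TAG Add1

c1: issue SUB r2<-Add1 | r0:4,r1:9,r2:Add1,r3:7
c2: issue SUB r2<-Add2 | r0:4,r1:9,r2:Add2,r3:7
c3: issue SUB r1<-Add3 | r0:4,r1:Add3,r2:Add2,r3:7
c4: CDB Add1=3; issue SUB r3<-Add1 | r0:4,r1:Add3,r2:Add2,r3:Add1
c5: CDB Add2=5; issue ADD r0<-Add2 | r0:Add2,r1:Add3,r2:5,r3:Add1
c6: stall | r0:Add2,r1:Add3,r2:5,r3:Add1
c7: stall | r0:Add2,r1:Add3,r2:5,r3:Add1
c8: CDB Add3=4; issue SUB r0<-Add3 | r0:Add3,r1:4,r2:5,r3:Add1
c9: - | r0:Add3,r1:4,r2:5,r3:Add1
c10: - | r0:Add3,r1:4,r2:5,r3:Add1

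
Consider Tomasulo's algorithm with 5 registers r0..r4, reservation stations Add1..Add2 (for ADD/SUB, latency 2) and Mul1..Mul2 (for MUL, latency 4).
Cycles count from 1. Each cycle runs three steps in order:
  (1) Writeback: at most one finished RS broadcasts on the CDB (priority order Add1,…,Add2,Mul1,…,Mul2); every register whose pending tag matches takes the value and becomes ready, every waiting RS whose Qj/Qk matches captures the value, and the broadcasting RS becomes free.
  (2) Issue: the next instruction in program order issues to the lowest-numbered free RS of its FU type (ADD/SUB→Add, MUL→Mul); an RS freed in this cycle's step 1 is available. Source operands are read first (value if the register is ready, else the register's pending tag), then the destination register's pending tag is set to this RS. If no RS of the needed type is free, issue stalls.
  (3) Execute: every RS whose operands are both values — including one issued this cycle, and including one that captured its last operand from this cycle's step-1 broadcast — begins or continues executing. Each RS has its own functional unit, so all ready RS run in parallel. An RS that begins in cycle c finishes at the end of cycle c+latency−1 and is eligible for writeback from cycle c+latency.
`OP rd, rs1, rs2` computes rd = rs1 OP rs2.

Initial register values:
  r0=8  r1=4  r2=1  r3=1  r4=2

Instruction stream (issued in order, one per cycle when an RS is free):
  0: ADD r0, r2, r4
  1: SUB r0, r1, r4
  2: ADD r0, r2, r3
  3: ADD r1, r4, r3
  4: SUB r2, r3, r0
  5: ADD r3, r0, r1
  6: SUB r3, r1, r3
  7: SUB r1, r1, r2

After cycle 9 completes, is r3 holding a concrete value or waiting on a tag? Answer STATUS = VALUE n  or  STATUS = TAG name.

STATUS = TAG Add1

  c1: issue ADD r0<-Add1  regs: r0:Add1,r1:4,r2:1,r3:1,r4:2
  c2: issue SUB r0<-Add2  regs: r0:Add2,r1:4,r2:1,r3:1,r4:2
  c3: CDB Add1=3; issue ADD r0<-Add1  regs: r0:Add1,r1:4,r2:1,r3:1,r4:2
  c4: CDB Add2=2; issue ADD r1<-Add2  regs: r0:Add1,r1:Add2,r2:1,r3:1,r4:2
  c5: CDB Add1=2; issue SUB r2<-Add1  regs: r0:2,r1:Add2,r2:Add1,r3:1,r4:2
  c6: CDB Add2=3; issue ADD r3<-Add2  regs: r0:2,r1:3,r2:Add1,r3:Add2,r4:2
  c7: CDB Add1=-1; issue SUB r3<-Add1  regs: r0:2,r1:3,r2:-1,r3:Add1,r4:2
  c8: CDB Add2=5; issue SUB r1<-Add2  regs: r0:2,r1:Add2,r2:-1,r3:Add1,r4:2
  c9: -  regs: r0:2,r1:Add2,r2:-1,r3:Add1,r4:2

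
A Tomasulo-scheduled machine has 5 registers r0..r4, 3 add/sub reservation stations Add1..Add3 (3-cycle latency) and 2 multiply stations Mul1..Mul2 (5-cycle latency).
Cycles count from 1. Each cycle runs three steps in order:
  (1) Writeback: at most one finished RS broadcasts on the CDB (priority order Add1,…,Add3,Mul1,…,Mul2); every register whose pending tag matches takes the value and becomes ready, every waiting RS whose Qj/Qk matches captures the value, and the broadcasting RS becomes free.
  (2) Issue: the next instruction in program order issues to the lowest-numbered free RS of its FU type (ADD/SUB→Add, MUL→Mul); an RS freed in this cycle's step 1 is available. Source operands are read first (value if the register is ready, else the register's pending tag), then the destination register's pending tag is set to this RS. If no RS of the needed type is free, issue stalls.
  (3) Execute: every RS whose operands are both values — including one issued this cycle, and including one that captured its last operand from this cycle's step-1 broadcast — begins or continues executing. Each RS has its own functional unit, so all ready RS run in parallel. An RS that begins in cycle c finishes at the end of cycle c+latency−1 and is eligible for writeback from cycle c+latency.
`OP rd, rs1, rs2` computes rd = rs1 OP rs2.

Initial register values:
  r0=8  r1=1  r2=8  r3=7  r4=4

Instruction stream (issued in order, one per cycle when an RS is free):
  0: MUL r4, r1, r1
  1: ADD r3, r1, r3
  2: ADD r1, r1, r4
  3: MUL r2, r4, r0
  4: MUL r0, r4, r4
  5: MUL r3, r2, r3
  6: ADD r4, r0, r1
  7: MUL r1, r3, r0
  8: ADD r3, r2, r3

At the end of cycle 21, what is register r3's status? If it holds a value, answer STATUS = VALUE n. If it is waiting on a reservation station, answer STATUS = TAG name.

STATUS = VALUE 72

  c1: issue MUL r4<-Mul1  regs: r0:8,r1:1,r2:8,r3:7,r4:Mul1
  c2: issue ADD r3<-Add1  regs: r0:8,r1:1,r2:8,r3:Add1,r4:Mul1
  c3: issue ADD r1<-Add2  regs: r0:8,r1:Add2,r2:8,r3:Add1,r4:Mul1
  c4: issue MUL r2<-Mul2  regs: r0:8,r1:Add2,r2:Mul2,r3:Add1,r4:Mul1
  c5: CDB Add1=8; stall  regs: r0:8,r1:Add2,r2:Mul2,r3:8,r4:Mul1
  c6: CDB Mul1=1; issue MUL r0<-Mul1  regs: r0:Mul1,r1:Add2,r2:Mul2,r3:8,r4:1
  c7: stall  regs: r0:Mul1,r1:Add2,r2:Mul2,r3:8,r4:1
  c8: stall  regs: r0:Mul1,r1:Add2,r2:Mul2,r3:8,r4:1
  c9: CDB Add2=2; stall  regs: r0:Mul1,r1:2,r2:Mul2,r3:8,r4:1
  c10: stall  regs: r0:Mul1,r1:2,r2:Mul2,r3:8,r4:1
  c11: CDB Mul1=1; issue MUL r3<-Mul1  regs: r0:1,r1:2,r2:Mul2,r3:Mul1,r4:1
  c12: CDB Mul2=8; issue ADD r4<-Add1  regs: r0:1,r1:2,r2:8,r3:Mul1,r4:Add1
  c13: issue MUL r1<-Mul2  regs: r0:1,r1:Mul2,r2:8,r3:Mul1,r4:Add1
  c14: issue ADD r3<-Add2  regs: r0:1,r1:Mul2,r2:8,r3:Add2,r4:Add1
  c15: CDB Add1=3  regs: r0:1,r1:Mul2,r2:8,r3:Add2,r4:3
  c16: -  regs: r0:1,r1:Mul2,r2:8,r3:Add2,r4:3
  c17: CDB Mul1=64  regs: r0:1,r1:Mul2,r2:8,r3:Add2,r4:3
  c18: -  regs: r0:1,r1:Mul2,r2:8,r3:Add2,r4:3
  c19: -  regs: r0:1,r1:Mul2,r2:8,r3:Add2,r4:3
  c20: CDB Add2=72  regs: r0:1,r1:Mul2,r2:8,r3:72,r4:3
  c21: -  regs: r0:1,r1:Mul2,r2:8,r3:72,r4:3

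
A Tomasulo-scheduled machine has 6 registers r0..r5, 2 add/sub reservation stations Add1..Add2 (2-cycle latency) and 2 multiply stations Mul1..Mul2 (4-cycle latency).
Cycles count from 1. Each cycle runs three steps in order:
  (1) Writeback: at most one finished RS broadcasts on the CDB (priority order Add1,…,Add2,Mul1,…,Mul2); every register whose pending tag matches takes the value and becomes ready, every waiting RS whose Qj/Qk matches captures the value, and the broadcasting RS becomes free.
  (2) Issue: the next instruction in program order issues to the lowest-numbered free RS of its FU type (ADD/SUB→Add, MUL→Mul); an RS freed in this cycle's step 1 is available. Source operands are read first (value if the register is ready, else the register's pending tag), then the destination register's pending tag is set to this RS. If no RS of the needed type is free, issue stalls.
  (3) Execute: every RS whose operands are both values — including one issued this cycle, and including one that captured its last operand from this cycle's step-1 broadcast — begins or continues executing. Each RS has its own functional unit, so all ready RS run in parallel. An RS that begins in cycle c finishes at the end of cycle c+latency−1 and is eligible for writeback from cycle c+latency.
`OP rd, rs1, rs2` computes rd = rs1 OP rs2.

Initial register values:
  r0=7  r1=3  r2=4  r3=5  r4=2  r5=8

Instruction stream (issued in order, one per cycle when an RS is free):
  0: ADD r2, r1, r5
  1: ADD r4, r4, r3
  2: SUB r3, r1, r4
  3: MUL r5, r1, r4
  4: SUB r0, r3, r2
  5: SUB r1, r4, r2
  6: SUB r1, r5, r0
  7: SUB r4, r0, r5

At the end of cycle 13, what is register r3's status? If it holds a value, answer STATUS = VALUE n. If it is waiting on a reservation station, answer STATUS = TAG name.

c1: issue ADD r2<-Add1 | r0:7,r1:3,r2:Add1,r3:5,r4:2,r5:8
c2: issue ADD r4<-Add2 | r0:7,r1:3,r2:Add1,r3:5,r4:Add2,r5:8
c3: CDB Add1=11; issue SUB r3<-Add1 | r0:7,r1:3,r2:11,r3:Add1,r4:Add2,r5:8
c4: CDB Add2=7; issue MUL r5<-Mul1 | r0:7,r1:3,r2:11,r3:Add1,r4:7,r5:Mul1
c5: issue SUB r0<-Add2 | r0:Add2,r1:3,r2:11,r3:Add1,r4:7,r5:Mul1
c6: CDB Add1=-4; issue SUB r1<-Add1 | r0:Add2,r1:Add1,r2:11,r3:-4,r4:7,r5:Mul1
c7: stall | r0:Add2,r1:Add1,r2:11,r3:-4,r4:7,r5:Mul1
c8: CDB Add1=-4; issue SUB r1<-Add1 | r0:Add2,r1:Add1,r2:11,r3:-4,r4:7,r5:Mul1
c9: CDB Add2=-15; issue SUB r4<-Add2 | r0:-15,r1:Add1,r2:11,r3:-4,r4:Add2,r5:Mul1
c10: CDB Mul1=21 | r0:-15,r1:Add1,r2:11,r3:-4,r4:Add2,r5:21
c11: - | r0:-15,r1:Add1,r2:11,r3:-4,r4:Add2,r5:21
c12: CDB Add1=36 | r0:-15,r1:36,r2:11,r3:-4,r4:Add2,r5:21
c13: CDB Add2=-36 | r0:-15,r1:36,r2:11,r3:-4,r4:-36,r5:21

STATUS = VALUE -4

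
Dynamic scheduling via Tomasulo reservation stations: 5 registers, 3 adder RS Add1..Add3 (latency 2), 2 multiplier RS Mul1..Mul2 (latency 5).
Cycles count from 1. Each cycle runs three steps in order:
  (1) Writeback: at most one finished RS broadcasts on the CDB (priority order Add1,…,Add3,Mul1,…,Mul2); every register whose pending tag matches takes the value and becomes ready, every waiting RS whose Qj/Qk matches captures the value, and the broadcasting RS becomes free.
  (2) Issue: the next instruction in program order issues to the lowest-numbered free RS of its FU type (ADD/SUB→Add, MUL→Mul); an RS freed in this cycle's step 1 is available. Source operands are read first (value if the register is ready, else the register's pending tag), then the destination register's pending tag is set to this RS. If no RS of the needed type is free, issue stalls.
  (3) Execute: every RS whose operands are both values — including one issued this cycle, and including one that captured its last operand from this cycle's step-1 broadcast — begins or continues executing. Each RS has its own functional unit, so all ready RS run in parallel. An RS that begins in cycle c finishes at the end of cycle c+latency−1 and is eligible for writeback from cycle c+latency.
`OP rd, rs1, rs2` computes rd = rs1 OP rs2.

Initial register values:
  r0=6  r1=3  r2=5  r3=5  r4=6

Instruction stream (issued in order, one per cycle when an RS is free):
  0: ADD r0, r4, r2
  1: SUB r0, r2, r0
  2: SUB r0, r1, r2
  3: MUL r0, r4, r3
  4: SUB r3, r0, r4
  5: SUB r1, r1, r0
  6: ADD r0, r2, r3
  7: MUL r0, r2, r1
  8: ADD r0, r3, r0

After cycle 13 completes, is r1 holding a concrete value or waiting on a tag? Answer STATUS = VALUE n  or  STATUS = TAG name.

STATUS = VALUE -27

cycle 1: issue ADD r0<-Add1 // r0:Add1,r1:3,r2:5,r3:5,r4:6
cycle 2: issue SUB r0<-Add2 // r0:Add2,r1:3,r2:5,r3:5,r4:6
cycle 3: CDB Add1=11; issue SUB r0<-Add1 // r0:Add1,r1:3,r2:5,r3:5,r4:6
cycle 4: issue MUL r0<-Mul1 // r0:Mul1,r1:3,r2:5,r3:5,r4:6
cycle 5: CDB Add1=-2; issue SUB r3<-Add1 // r0:Mul1,r1:3,r2:5,r3:Add1,r4:6
cycle 6: CDB Add2=-6; issue SUB r1<-Add2 // r0:Mul1,r1:Add2,r2:5,r3:Add1,r4:6
cycle 7: issue ADD r0<-Add3 // r0:Add3,r1:Add2,r2:5,r3:Add1,r4:6
cycle 8: issue MUL r0<-Mul2 // r0:Mul2,r1:Add2,r2:5,r3:Add1,r4:6
cycle 9: CDB Mul1=30; stall // r0:Mul2,r1:Add2,r2:5,r3:Add1,r4:6
cycle 10: stall // r0:Mul2,r1:Add2,r2:5,r3:Add1,r4:6
cycle 11: CDB Add1=24; issue ADD r0<-Add1 // r0:Add1,r1:Add2,r2:5,r3:24,r4:6
cycle 12: CDB Add2=-27 // r0:Add1,r1:-27,r2:5,r3:24,r4:6
cycle 13: CDB Add3=29 // r0:Add1,r1:-27,r2:5,r3:24,r4:6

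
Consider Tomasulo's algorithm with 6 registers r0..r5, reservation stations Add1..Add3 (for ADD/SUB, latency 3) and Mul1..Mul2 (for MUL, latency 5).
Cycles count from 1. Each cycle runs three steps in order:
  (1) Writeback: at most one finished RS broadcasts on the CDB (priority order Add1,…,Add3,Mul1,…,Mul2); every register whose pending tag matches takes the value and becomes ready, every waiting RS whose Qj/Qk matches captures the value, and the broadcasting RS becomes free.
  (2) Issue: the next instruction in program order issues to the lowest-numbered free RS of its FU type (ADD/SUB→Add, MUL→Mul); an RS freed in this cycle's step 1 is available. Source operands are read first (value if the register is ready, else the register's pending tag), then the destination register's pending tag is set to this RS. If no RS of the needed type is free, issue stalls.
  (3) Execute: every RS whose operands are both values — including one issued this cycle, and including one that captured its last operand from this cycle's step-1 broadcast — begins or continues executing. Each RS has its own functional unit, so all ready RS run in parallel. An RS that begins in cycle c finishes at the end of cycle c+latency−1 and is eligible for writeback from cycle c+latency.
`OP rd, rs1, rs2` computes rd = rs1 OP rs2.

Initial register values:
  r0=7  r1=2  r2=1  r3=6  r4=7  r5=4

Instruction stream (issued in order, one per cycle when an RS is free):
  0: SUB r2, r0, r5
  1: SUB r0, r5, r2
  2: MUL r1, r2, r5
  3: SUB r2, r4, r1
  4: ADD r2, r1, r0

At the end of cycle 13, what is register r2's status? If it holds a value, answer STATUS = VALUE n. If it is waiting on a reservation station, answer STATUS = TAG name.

STATUS = VALUE 13

  c1: issue SUB r2<-Add1  regs: r0:7,r1:2,r2:Add1,r3:6,r4:7,r5:4
  c2: issue SUB r0<-Add2  regs: r0:Add2,r1:2,r2:Add1,r3:6,r4:7,r5:4
  c3: issue MUL r1<-Mul1  regs: r0:Add2,r1:Mul1,r2:Add1,r3:6,r4:7,r5:4
  c4: CDB Add1=3; issue SUB r2<-Add1  regs: r0:Add2,r1:Mul1,r2:Add1,r3:6,r4:7,r5:4
  c5: issue ADD r2<-Add3  regs: r0:Add2,r1:Mul1,r2:Add3,r3:6,r4:7,r5:4
  c6: -  regs: r0:Add2,r1:Mul1,r2:Add3,r3:6,r4:7,r5:4
  c7: CDB Add2=1  regs: r0:1,r1:Mul1,r2:Add3,r3:6,r4:7,r5:4
  c8: -  regs: r0:1,r1:Mul1,r2:Add3,r3:6,r4:7,r5:4
  c9: CDB Mul1=12  regs: r0:1,r1:12,r2:Add3,r3:6,r4:7,r5:4
  c10: -  regs: r0:1,r1:12,r2:Add3,r3:6,r4:7,r5:4
  c11: -  regs: r0:1,r1:12,r2:Add3,r3:6,r4:7,r5:4
  c12: CDB Add1=-5  regs: r0:1,r1:12,r2:Add3,r3:6,r4:7,r5:4
  c13: CDB Add3=13  regs: r0:1,r1:12,r2:13,r3:6,r4:7,r5:4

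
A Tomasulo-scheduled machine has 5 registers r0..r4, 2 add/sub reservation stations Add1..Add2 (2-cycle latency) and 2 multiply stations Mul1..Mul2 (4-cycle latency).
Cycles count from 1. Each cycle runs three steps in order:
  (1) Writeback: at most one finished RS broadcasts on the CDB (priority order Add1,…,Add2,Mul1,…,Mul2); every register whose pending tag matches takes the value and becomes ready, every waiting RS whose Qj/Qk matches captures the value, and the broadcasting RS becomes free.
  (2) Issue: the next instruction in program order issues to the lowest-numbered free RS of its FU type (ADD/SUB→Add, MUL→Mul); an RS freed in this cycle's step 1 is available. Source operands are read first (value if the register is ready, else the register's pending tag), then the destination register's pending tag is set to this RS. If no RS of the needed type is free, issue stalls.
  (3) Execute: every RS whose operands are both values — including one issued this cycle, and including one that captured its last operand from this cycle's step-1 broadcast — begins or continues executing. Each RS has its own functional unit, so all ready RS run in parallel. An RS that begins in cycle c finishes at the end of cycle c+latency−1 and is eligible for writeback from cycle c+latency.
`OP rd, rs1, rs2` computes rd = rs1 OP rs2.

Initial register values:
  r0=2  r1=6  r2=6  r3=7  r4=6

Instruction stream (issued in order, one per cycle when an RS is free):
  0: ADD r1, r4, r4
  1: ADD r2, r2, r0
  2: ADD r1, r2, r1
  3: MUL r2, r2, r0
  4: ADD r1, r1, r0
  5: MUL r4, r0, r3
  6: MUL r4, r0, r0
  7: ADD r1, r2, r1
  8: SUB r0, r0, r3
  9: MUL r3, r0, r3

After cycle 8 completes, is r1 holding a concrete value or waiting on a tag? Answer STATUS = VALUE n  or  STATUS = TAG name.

STATUS = VALUE 22

  c1: issue ADD r1<-Add1  regs: r0:2,r1:Add1,r2:6,r3:7,r4:6
  c2: issue ADD r2<-Add2  regs: r0:2,r1:Add1,r2:Add2,r3:7,r4:6
  c3: CDB Add1=12; issue ADD r1<-Add1  regs: r0:2,r1:Add1,r2:Add2,r3:7,r4:6
  c4: CDB Add2=8; issue MUL r2<-Mul1  regs: r0:2,r1:Add1,r2:Mul1,r3:7,r4:6
  c5: issue ADD r1<-Add2  regs: r0:2,r1:Add2,r2:Mul1,r3:7,r4:6
  c6: CDB Add1=20; issue MUL r4<-Mul2  regs: r0:2,r1:Add2,r2:Mul1,r3:7,r4:Mul2
  c7: stall  regs: r0:2,r1:Add2,r2:Mul1,r3:7,r4:Mul2
  c8: CDB Add2=22; stall  regs: r0:2,r1:22,r2:Mul1,r3:7,r4:Mul2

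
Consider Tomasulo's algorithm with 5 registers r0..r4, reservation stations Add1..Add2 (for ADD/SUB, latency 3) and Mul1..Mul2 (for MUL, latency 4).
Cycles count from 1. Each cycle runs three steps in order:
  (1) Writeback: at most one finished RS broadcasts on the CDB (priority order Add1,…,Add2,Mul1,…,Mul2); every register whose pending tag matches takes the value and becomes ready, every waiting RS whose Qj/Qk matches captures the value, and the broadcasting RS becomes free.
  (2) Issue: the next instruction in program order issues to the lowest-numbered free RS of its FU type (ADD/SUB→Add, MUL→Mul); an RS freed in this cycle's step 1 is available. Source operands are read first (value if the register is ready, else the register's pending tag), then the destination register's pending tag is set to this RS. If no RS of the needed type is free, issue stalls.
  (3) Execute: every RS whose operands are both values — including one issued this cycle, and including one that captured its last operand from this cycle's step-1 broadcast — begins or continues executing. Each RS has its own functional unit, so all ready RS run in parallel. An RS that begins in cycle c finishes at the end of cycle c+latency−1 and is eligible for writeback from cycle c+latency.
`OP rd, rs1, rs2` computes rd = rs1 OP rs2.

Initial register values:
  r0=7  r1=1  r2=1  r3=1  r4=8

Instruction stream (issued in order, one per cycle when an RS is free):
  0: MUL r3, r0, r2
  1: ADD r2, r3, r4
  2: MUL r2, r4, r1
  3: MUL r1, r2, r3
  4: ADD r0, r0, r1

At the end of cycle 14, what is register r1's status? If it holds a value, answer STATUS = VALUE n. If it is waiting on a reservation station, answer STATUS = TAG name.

STATUS = VALUE 56

  c1: issue MUL r3<-Mul1  regs: r0:7,r1:1,r2:1,r3:Mul1,r4:8
  c2: issue ADD r2<-Add1  regs: r0:7,r1:1,r2:Add1,r3:Mul1,r4:8
  c3: issue MUL r2<-Mul2  regs: r0:7,r1:1,r2:Mul2,r3:Mul1,r4:8
  c4: stall  regs: r0:7,r1:1,r2:Mul2,r3:Mul1,r4:8
  c5: CDB Mul1=7; issue MUL r1<-Mul1  regs: r0:7,r1:Mul1,r2:Mul2,r3:7,r4:8
  c6: issue ADD r0<-Add2  regs: r0:Add2,r1:Mul1,r2:Mul2,r3:7,r4:8
  c7: CDB Mul2=8  regs: r0:Add2,r1:Mul1,r2:8,r3:7,r4:8
  c8: CDB Add1=15  regs: r0:Add2,r1:Mul1,r2:8,r3:7,r4:8
  c9: -  regs: r0:Add2,r1:Mul1,r2:8,r3:7,r4:8
  c10: -  regs: r0:Add2,r1:Mul1,r2:8,r3:7,r4:8
  c11: CDB Mul1=56  regs: r0:Add2,r1:56,r2:8,r3:7,r4:8
  c12: -  regs: r0:Add2,r1:56,r2:8,r3:7,r4:8
  c13: -  regs: r0:Add2,r1:56,r2:8,r3:7,r4:8
  c14: CDB Add2=63  regs: r0:63,r1:56,r2:8,r3:7,r4:8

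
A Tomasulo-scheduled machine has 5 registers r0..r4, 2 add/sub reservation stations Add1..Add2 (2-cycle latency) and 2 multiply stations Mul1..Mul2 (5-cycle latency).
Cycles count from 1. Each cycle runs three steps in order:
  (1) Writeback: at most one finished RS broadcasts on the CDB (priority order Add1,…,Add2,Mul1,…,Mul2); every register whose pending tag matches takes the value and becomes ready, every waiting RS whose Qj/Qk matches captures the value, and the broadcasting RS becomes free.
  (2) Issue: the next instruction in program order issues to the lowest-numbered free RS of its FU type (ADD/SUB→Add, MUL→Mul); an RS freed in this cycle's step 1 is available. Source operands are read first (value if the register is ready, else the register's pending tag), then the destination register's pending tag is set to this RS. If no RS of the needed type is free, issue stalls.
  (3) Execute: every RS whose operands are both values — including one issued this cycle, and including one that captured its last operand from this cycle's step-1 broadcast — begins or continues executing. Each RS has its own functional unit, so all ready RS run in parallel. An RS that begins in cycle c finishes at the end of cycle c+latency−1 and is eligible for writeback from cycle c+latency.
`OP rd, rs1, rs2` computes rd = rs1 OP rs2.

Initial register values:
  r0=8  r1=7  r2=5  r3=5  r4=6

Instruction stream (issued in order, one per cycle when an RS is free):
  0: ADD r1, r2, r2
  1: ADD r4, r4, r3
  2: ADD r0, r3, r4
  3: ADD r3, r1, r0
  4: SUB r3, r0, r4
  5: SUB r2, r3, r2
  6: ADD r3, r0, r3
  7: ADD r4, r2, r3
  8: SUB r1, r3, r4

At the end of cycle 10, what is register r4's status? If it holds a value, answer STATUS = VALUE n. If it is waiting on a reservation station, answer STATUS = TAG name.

  c1: issue ADD r1<-Add1  regs: r0:8,r1:Add1,r2:5,r3:5,r4:6
  c2: issue ADD r4<-Add2  regs: r0:8,r1:Add1,r2:5,r3:5,r4:Add2
  c3: CDB Add1=10; issue ADD r0<-Add1  regs: r0:Add1,r1:10,r2:5,r3:5,r4:Add2
  c4: CDB Add2=11; issue ADD r3<-Add2  regs: r0:Add1,r1:10,r2:5,r3:Add2,r4:11
  c5: stall  regs: r0:Add1,r1:10,r2:5,r3:Add2,r4:11
  c6: CDB Add1=16; issue SUB r3<-Add1  regs: r0:16,r1:10,r2:5,r3:Add1,r4:11
  c7: stall  regs: r0:16,r1:10,r2:5,r3:Add1,r4:11
  c8: CDB Add1=5; issue SUB r2<-Add1  regs: r0:16,r1:10,r2:Add1,r3:5,r4:11
  c9: CDB Add2=26; issue ADD r3<-Add2  regs: r0:16,r1:10,r2:Add1,r3:Add2,r4:11
  c10: CDB Add1=0; issue ADD r4<-Add1  regs: r0:16,r1:10,r2:0,r3:Add2,r4:Add1

STATUS = TAG Add1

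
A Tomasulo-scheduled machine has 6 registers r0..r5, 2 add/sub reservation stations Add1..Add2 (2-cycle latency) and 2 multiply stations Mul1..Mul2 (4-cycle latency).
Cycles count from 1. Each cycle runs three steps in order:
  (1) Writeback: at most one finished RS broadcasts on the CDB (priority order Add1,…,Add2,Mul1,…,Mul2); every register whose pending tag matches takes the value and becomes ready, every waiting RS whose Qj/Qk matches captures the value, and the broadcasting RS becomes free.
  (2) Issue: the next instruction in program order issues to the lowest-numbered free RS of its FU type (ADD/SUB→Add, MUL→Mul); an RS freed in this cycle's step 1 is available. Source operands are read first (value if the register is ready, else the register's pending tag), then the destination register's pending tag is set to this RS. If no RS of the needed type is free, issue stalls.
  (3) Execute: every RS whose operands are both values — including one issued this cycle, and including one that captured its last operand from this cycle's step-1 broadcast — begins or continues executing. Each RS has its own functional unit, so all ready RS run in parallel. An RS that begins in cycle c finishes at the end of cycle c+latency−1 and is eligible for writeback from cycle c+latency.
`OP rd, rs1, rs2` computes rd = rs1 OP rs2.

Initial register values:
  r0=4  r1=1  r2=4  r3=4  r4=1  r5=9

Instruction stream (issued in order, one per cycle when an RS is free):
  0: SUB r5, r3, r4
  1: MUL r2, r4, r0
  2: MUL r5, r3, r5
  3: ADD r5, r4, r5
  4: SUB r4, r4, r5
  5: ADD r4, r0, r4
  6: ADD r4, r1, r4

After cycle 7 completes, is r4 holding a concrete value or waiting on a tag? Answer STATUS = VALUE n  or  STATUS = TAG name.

  c1: issue SUB r5<-Add1  regs: r0:4,r1:1,r2:4,r3:4,r4:1,r5:Add1
  c2: issue MUL r2<-Mul1  regs: r0:4,r1:1,r2:Mul1,r3:4,r4:1,r5:Add1
  c3: CDB Add1=3; issue MUL r5<-Mul2  regs: r0:4,r1:1,r2:Mul1,r3:4,r4:1,r5:Mul2
  c4: issue ADD r5<-Add1  regs: r0:4,r1:1,r2:Mul1,r3:4,r4:1,r5:Add1
  c5: issue SUB r4<-Add2  regs: r0:4,r1:1,r2:Mul1,r3:4,r4:Add2,r5:Add1
  c6: CDB Mul1=4; stall  regs: r0:4,r1:1,r2:4,r3:4,r4:Add2,r5:Add1
  c7: CDB Mul2=12; stall  regs: r0:4,r1:1,r2:4,r3:4,r4:Add2,r5:Add1

STATUS = TAG Add2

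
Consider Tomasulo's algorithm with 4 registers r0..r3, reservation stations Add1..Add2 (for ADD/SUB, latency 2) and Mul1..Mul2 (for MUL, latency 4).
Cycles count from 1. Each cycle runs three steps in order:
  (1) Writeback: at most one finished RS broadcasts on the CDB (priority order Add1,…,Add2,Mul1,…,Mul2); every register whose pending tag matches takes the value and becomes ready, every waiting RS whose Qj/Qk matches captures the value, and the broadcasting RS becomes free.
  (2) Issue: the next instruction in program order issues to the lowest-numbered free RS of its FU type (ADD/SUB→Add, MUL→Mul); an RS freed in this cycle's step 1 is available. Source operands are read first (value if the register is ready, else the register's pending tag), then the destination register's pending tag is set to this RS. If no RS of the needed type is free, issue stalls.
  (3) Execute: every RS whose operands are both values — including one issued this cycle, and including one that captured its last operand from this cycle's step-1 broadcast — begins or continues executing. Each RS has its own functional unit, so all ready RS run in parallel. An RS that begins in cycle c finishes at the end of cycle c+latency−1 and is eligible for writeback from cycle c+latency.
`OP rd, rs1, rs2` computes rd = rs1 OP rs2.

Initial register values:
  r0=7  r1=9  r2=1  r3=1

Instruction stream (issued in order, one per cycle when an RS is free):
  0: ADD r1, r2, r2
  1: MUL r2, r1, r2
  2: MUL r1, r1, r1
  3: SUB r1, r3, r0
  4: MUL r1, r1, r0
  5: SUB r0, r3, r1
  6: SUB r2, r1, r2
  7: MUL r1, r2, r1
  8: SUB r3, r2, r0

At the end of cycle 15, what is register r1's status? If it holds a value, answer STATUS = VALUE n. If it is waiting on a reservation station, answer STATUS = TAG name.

STATUS = TAG Mul2

  c1: issue ADD r1<-Add1  regs: r0:7,r1:Add1,r2:1,r3:1
  c2: issue MUL r2<-Mul1  regs: r0:7,r1:Add1,r2:Mul1,r3:1
  c3: CDB Add1=2; issue MUL r1<-Mul2  regs: r0:7,r1:Mul2,r2:Mul1,r3:1
  c4: issue SUB r1<-Add1  regs: r0:7,r1:Add1,r2:Mul1,r3:1
  c5: stall  regs: r0:7,r1:Add1,r2:Mul1,r3:1
  c6: CDB Add1=-6; stall  regs: r0:7,r1:-6,r2:Mul1,r3:1
  c7: CDB Mul1=2; issue MUL r1<-Mul1  regs: r0:7,r1:Mul1,r2:2,r3:1
  c8: CDB Mul2=4; issue SUB r0<-Add1  regs: r0:Add1,r1:Mul1,r2:2,r3:1
  c9: issue SUB r2<-Add2  regs: r0:Add1,r1:Mul1,r2:Add2,r3:1
  c10: issue MUL r1<-Mul2  regs: r0:Add1,r1:Mul2,r2:Add2,r3:1
  c11: CDB Mul1=-42; stall  regs: r0:Add1,r1:Mul2,r2:Add2,r3:1
  c12: stall  regs: r0:Add1,r1:Mul2,r2:Add2,r3:1
  c13: CDB Add1=43; issue SUB r3<-Add1  regs: r0:43,r1:Mul2,r2:Add2,r3:Add1
  c14: CDB Add2=-44  regs: r0:43,r1:Mul2,r2:-44,r3:Add1
  c15: -  regs: r0:43,r1:Mul2,r2:-44,r3:Add1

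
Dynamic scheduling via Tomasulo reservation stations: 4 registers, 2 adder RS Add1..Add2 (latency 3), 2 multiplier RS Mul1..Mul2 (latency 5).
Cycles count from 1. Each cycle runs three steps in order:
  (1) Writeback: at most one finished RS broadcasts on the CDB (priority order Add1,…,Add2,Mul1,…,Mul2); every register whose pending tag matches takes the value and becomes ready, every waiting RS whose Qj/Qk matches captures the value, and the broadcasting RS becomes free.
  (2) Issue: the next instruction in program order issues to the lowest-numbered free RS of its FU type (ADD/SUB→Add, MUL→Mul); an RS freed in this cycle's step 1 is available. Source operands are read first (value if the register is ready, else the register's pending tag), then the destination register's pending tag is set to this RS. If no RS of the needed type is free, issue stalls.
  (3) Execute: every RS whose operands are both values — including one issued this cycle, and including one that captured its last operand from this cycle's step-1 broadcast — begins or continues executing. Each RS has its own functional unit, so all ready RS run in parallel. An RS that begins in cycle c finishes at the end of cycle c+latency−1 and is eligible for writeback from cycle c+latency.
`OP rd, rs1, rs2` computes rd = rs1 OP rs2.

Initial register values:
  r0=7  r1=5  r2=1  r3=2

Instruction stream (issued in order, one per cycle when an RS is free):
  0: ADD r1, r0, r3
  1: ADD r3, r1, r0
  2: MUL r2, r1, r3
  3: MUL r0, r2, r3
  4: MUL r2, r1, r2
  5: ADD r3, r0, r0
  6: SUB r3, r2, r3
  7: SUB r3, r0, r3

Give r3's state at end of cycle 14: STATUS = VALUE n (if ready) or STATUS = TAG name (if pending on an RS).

c1: issue ADD r1<-Add1 | r0:7,r1:Add1,r2:1,r3:2
c2: issue ADD r3<-Add2 | r0:7,r1:Add1,r2:1,r3:Add2
c3: issue MUL r2<-Mul1 | r0:7,r1:Add1,r2:Mul1,r3:Add2
c4: CDB Add1=9; issue MUL r0<-Mul2 | r0:Mul2,r1:9,r2:Mul1,r3:Add2
c5: stall | r0:Mul2,r1:9,r2:Mul1,r3:Add2
c6: stall | r0:Mul2,r1:9,r2:Mul1,r3:Add2
c7: CDB Add2=16; stall | r0:Mul2,r1:9,r2:Mul1,r3:16
c8: stall | r0:Mul2,r1:9,r2:Mul1,r3:16
c9: stall | r0:Mul2,r1:9,r2:Mul1,r3:16
c10: stall | r0:Mul2,r1:9,r2:Mul1,r3:16
c11: stall | r0:Mul2,r1:9,r2:Mul1,r3:16
c12: CDB Mul1=144; issue MUL r2<-Mul1 | r0:Mul2,r1:9,r2:Mul1,r3:16
c13: issue ADD r3<-Add1 | r0:Mul2,r1:9,r2:Mul1,r3:Add1
c14: issue SUB r3<-Add2 | r0:Mul2,r1:9,r2:Mul1,r3:Add2

STATUS = TAG Add2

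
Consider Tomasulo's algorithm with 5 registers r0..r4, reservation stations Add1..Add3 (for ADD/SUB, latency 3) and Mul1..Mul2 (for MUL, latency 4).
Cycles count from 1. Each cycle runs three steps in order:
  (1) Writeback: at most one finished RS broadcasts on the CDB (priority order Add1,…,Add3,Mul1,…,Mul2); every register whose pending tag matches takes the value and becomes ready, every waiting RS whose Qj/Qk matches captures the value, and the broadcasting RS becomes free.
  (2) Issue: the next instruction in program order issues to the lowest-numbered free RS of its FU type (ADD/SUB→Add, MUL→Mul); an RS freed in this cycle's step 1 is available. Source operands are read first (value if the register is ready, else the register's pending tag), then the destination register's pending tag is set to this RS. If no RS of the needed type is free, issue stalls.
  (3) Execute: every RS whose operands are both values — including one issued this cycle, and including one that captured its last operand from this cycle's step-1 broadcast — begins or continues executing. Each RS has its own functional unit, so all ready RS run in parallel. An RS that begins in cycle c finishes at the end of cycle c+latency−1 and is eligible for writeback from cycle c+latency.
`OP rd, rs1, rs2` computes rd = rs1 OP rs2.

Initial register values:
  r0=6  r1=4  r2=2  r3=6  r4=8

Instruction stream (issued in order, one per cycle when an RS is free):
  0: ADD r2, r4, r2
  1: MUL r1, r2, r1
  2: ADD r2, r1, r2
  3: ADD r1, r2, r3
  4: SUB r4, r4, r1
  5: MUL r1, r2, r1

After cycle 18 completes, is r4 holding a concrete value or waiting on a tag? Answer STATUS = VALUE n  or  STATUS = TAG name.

STATUS = VALUE -48

  c1: issue ADD r2<-Add1  regs: r0:6,r1:4,r2:Add1,r3:6,r4:8
  c2: issue MUL r1<-Mul1  regs: r0:6,r1:Mul1,r2:Add1,r3:6,r4:8
  c3: issue ADD r2<-Add2  regs: r0:6,r1:Mul1,r2:Add2,r3:6,r4:8
  c4: CDB Add1=10; issue ADD r1<-Add1  regs: r0:6,r1:Add1,r2:Add2,r3:6,r4:8
  c5: issue SUB r4<-Add3  regs: r0:6,r1:Add1,r2:Add2,r3:6,r4:Add3
  c6: issue MUL r1<-Mul2  regs: r0:6,r1:Mul2,r2:Add2,r3:6,r4:Add3
  c7: -  regs: r0:6,r1:Mul2,r2:Add2,r3:6,r4:Add3
  c8: CDB Mul1=40  regs: r0:6,r1:Mul2,r2:Add2,r3:6,r4:Add3
  c9: -  regs: r0:6,r1:Mul2,r2:Add2,r3:6,r4:Add3
  c10: -  regs: r0:6,r1:Mul2,r2:Add2,r3:6,r4:Add3
  c11: CDB Add2=50  regs: r0:6,r1:Mul2,r2:50,r3:6,r4:Add3
  c12: -  regs: r0:6,r1:Mul2,r2:50,r3:6,r4:Add3
  c13: -  regs: r0:6,r1:Mul2,r2:50,r3:6,r4:Add3
  c14: CDB Add1=56  regs: r0:6,r1:Mul2,r2:50,r3:6,r4:Add3
  c15: -  regs: r0:6,r1:Mul2,r2:50,r3:6,r4:Add3
  c16: -  regs: r0:6,r1:Mul2,r2:50,r3:6,r4:Add3
  c17: CDB Add3=-48  regs: r0:6,r1:Mul2,r2:50,r3:6,r4:-48
  c18: CDB Mul2=2800  regs: r0:6,r1:2800,r2:50,r3:6,r4:-48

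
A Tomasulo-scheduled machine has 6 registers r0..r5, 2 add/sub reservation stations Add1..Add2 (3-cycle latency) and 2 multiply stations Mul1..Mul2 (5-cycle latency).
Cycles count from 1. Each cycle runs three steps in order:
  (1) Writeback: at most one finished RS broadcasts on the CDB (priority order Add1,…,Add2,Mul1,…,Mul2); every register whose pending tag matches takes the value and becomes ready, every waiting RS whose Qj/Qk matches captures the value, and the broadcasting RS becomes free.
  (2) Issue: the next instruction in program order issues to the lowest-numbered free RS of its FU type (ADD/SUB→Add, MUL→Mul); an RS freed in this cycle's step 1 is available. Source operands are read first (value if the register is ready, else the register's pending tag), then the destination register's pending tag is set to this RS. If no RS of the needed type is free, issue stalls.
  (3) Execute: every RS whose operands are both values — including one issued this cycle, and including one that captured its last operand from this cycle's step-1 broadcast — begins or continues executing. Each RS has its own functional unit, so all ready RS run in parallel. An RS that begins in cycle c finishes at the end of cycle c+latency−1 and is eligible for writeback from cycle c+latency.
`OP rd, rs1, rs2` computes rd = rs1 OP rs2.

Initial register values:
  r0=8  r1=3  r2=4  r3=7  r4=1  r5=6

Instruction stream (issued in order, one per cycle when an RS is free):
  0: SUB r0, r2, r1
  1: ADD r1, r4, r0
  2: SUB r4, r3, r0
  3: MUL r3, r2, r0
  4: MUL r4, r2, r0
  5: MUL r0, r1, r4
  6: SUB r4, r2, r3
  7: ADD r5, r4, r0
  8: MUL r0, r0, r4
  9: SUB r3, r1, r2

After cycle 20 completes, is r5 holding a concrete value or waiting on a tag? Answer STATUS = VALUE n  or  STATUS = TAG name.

c1: issue SUB r0<-Add1 | r0:Add1,r1:3,r2:4,r3:7,r4:1,r5:6
c2: issue ADD r1<-Add2 | r0:Add1,r1:Add2,r2:4,r3:7,r4:1,r5:6
c3: stall | r0:Add1,r1:Add2,r2:4,r3:7,r4:1,r5:6
c4: CDB Add1=1; issue SUB r4<-Add1 | r0:1,r1:Add2,r2:4,r3:7,r4:Add1,r5:6
c5: issue MUL r3<-Mul1 | r0:1,r1:Add2,r2:4,r3:Mul1,r4:Add1,r5:6
c6: issue MUL r4<-Mul2 | r0:1,r1:Add2,r2:4,r3:Mul1,r4:Mul2,r5:6
c7: CDB Add1=6; stall | r0:1,r1:Add2,r2:4,r3:Mul1,r4:Mul2,r5:6
c8: CDB Add2=2; stall | r0:1,r1:2,r2:4,r3:Mul1,r4:Mul2,r5:6
c9: stall | r0:1,r1:2,r2:4,r3:Mul1,r4:Mul2,r5:6
c10: CDB Mul1=4; issue MUL r0<-Mul1 | r0:Mul1,r1:2,r2:4,r3:4,r4:Mul2,r5:6
c11: CDB Mul2=4; issue SUB r4<-Add1 | r0:Mul1,r1:2,r2:4,r3:4,r4:Add1,r5:6
c12: issue ADD r5<-Add2 | r0:Mul1,r1:2,r2:4,r3:4,r4:Add1,r5:Add2
c13: issue MUL r0<-Mul2 | r0:Mul2,r1:2,r2:4,r3:4,r4:Add1,r5:Add2
c14: CDB Add1=0; issue SUB r3<-Add1 | r0:Mul2,r1:2,r2:4,r3:Add1,r4:0,r5:Add2
c15: - | r0:Mul2,r1:2,r2:4,r3:Add1,r4:0,r5:Add2
c16: CDB Mul1=8 | r0:Mul2,r1:2,r2:4,r3:Add1,r4:0,r5:Add2
c17: CDB Add1=-2 | r0:Mul2,r1:2,r2:4,r3:-2,r4:0,r5:Add2
c18: - | r0:Mul2,r1:2,r2:4,r3:-2,r4:0,r5:Add2
c19: CDB Add2=8 | r0:Mul2,r1:2,r2:4,r3:-2,r4:0,r5:8
c20: - | r0:Mul2,r1:2,r2:4,r3:-2,r4:0,r5:8

STATUS = VALUE 8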